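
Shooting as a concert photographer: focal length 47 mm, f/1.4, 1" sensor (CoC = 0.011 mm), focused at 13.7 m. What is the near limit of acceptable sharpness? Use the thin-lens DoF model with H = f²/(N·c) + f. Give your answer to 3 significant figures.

12.5 m

Hyperfocal distance H = f²/(N·c) + f = 47²/(1.4 × 0.011) + 47 = 2209/0.0154 + 47 ≈ 143488.6 mm ≈ 143.5 m.
Near limit Dn = s·(H − f)/(H + s − 2f) = 13700 × (143488.6 − 47) / (143488.6 + 13700 − 2 × 47) = 13700 × 143441.6 / 157094.6 ≈ 12509 mm ≈ 12.5 m.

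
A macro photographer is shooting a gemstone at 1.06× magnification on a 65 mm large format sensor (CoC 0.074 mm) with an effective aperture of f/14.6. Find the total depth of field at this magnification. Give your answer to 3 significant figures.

At magnification m, DoF ≈ 2·N_eff·c/m² = 2 × 14.6 × 0.074 / 1.06² = 2.161 / 1.124 ≈ 1.92 mm.

1.92 mm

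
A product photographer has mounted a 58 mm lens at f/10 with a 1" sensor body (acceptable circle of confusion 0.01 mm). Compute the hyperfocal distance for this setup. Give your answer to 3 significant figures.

33.7 m

Hyperfocal distance H = f²/(N·c) + f = 58²/(10 × 0.01) + 58 = 3364/0.1 + 58 ≈ 33698.0 mm ≈ 33.7 m.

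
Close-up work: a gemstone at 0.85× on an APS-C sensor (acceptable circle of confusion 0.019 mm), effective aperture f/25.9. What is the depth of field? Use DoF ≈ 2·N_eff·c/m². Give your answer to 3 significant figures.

1.36 mm

At magnification m, DoF ≈ 2·N_eff·c/m² = 2 × 25.9 × 0.019 / 0.85² = 0.9842 / 0.7225 ≈ 1.36 mm.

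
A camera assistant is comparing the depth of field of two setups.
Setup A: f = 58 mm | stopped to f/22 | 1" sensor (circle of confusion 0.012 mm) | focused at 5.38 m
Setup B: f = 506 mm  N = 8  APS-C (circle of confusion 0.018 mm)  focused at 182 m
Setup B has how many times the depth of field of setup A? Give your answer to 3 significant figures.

Setup A: H = 58²/(22×0.012) + 58 ≈ 12800.4 mm; DoF = Df − Dn = 9238.6 − 3795.0 ≈ 5443.6 mm.
Setup B: H = 506²/(8×0.018) + 506 ≈ 1778533.8 mm; DoF = Df − Dn = 202690 − 165143 ≈ 37547 mm.
Ratio = 37547 / 5443.6 ≈ 6.90.

6.90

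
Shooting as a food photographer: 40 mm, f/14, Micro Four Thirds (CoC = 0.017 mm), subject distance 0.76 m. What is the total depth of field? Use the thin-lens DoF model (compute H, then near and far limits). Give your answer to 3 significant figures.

Hyperfocal distance H = f²/(N·c) + f = 40²/(14 × 0.017) + 40 = 1600/0.238 + 40 ≈ 6762.7 mm ≈ 6.763 m.
Near limit Dn = s·(H − f)/(H + s − 2f) = 760 × (6762.7 − 40) / (6762.7 + 760 − 2 × 40) = 760 × 6722.7 / 7442.7 ≈ 686.48 mm.
Far limit Df = s·(H − f)/(H − s) = 760 × (6762.7 − 40) / (6762.7 − 760) = 760 × 6722.7 / 6002.7 ≈ 851.16 mm.
Depth of field = Df − Dn = 851.16 − 686.48 ≈ 164.68 mm.

165 mm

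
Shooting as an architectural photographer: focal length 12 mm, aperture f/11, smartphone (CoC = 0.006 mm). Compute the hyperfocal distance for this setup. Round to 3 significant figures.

Hyperfocal distance H = f²/(N·c) + f = 12²/(11 × 0.006) + 12 = 144/0.066 + 12 ≈ 2193.8 mm ≈ 2.19 m.

2.19 m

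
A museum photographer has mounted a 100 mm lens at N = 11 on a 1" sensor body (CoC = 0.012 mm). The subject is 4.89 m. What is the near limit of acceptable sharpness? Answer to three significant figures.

4.60 m

Hyperfocal distance H = f²/(N·c) + f = 100²/(11 × 0.012) + 100 = 10000/0.132 + 100 ≈ 75857.6 mm ≈ 75.86 m.
Near limit Dn = s·(H − f)/(H + s − 2f) = 4890 × (75857.6 − 100) / (75857.6 + 4890 − 2 × 100) = 4890 × 75757.6 / 80547.6 ≈ 4599.2 mm ≈ 4.60 m.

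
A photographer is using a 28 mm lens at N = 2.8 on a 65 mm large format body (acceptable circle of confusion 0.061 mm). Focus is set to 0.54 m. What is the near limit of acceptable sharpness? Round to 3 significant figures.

Hyperfocal distance H = f²/(N·c) + f = 28²/(2.8 × 0.061) + 28 = 784/0.1708 + 28 ≈ 4618.2 mm ≈ 4.618 m.
Near limit Dn = s·(H − f)/(H + s − 2f) = 540 × (4618.2 − 28) / (4618.2 + 540 − 2 × 28) = 540 × 4590.2 / 5102.2 ≈ 485.81 mm.

486 mm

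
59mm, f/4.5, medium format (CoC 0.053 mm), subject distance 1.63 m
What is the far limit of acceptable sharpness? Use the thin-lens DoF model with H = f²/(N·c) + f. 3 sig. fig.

1.83 m

Hyperfocal distance H = f²/(N·c) + f = 59²/(4.5 × 0.053) + 59 = 3481/0.2385 + 59 ≈ 14654.4 mm ≈ 14.65 m.
Far limit Df = s·(H − f)/(H − s) = 1630 × (14654.4 − 59) / (14654.4 − 1630) = 1630 × 14595.4 / 13024.4 ≈ 1826.6 mm ≈ 1.83 m.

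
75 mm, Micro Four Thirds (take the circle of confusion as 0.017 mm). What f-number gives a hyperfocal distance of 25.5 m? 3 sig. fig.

Rearrange H = f²/(N·c) + f for N: N = f² / ((H − f)·c).
N = 75² / ((25500 − 75) × 0.017) = 5625 / 432.2 ≈ 13.

f/13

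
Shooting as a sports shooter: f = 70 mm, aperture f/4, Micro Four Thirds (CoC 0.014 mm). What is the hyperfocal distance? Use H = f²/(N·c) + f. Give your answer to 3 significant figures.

87.6 m

Hyperfocal distance H = f²/(N·c) + f = 70²/(4 × 0.014) + 70 = 4900/0.056 + 70 ≈ 87570.0 mm ≈ 87.6 m.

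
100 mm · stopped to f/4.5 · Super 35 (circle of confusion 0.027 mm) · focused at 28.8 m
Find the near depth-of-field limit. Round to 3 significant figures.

21.4 m

Hyperfocal distance H = f²/(N·c) + f = 100²/(4.5 × 0.027) + 100 = 10000/0.1215 + 100 ≈ 82404.5 mm ≈ 82.40 m.
Near limit Dn = s·(H − f)/(H + s − 2f) = 28800 × (82404.5 − 100) / (82404.5 + 28800 − 2 × 100) = 28800 × 82304.5 / 111004.5 ≈ 21354 mm ≈ 21.4 m.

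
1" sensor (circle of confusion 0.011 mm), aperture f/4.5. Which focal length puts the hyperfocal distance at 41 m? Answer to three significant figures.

From H = f²/(N·c) + f, with f ≪ H: f ≈ √(H·N·c) = √(41000 × 4.5 × 0.011) = √2029.5 ≈ 45.05 mm.
Exact: f² + N·c·f − N·c·H = 0 ⇒ f = (−N·c + √((N·c)² + 4·N·c·H))/2 = (−0.0495 + √8118.0)/2 ≈ 45.025 mm ≈ 45.0 mm.

45.0 mm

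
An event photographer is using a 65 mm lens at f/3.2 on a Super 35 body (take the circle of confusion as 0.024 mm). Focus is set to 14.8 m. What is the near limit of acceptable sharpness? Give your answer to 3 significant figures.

11.7 m

Hyperfocal distance H = f²/(N·c) + f = 65²/(3.2 × 0.024) + 65 = 4225/0.0768 + 65 ≈ 55078.0 mm ≈ 55.08 m.
Near limit Dn = s·(H − f)/(H + s − 2f) = 14800 × (55078.0 − 65) / (55078.0 + 14800 − 2 × 65) = 14800 × 55013.0 / 69748.0 ≈ 11673 mm ≈ 11.7 m.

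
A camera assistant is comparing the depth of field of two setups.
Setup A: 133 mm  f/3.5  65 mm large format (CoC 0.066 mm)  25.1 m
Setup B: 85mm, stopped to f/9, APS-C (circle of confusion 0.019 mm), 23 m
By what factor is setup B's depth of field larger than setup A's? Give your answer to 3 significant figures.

Setup A: H = 133²/(3.5×0.066) + 133 ≈ 76708.8 mm; DoF = Df − Dn = 37243 − 18928 ≈ 18315 mm.
Setup B: H = 85²/(9×0.019) + 85 ≈ 42336.5 mm; DoF = Df − Dn = 50257 − 14912 ≈ 35345 mm.
Ratio = 35345 / 18315 ≈ 1.93.

1.93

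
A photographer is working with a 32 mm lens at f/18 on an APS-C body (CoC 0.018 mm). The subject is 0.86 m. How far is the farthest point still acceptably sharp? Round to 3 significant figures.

1.17 m

Hyperfocal distance H = f²/(N·c) + f = 32²/(18 × 0.018) + 32 = 1024/0.324 + 32 ≈ 3192.5 mm ≈ 3.192 m.
Far limit Df = s·(H − f)/(H − s) = 860 × (3192.5 − 32) / (3192.5 − 860) = 860 × 3160.5 / 2332.5 ≈ 1165.3 mm ≈ 1.17 m.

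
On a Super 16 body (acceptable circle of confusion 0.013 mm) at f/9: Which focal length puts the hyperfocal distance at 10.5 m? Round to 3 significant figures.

35.0 mm

From H = f²/(N·c) + f, with f ≪ H: f ≈ √(H·N·c) = √(10500 × 9 × 0.013) = √1228.5 ≈ 35.05 mm.
Exact: f² + N·c·f − N·c·H = 0 ⇒ f = (−N·c + √((N·c)² + 4·N·c·H))/2 = (−0.117 + √4914.0)/2 ≈ 34.992 mm ≈ 35.0 mm.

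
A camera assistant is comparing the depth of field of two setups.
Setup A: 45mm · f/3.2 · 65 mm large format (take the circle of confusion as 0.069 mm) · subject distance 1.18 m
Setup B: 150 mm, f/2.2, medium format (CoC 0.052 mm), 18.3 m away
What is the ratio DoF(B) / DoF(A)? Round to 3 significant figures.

Setup A: H = 45²/(3.2×0.069) + 45 ≈ 9216.2 mm; DoF = Df − Dn = 1346.66 − 1050.05 ≈ 296.61 mm.
Setup B: H = 150²/(2.2×0.052) + 150 ≈ 196828.3 mm; DoF = Df − Dn = 20160.5 − 16753.9 ≈ 3406.6 mm.
Ratio = 3406.6 / 296.61 ≈ 11.5.

11.5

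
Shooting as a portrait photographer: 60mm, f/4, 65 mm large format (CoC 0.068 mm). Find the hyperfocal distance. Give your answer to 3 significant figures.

13.3 m

Hyperfocal distance H = f²/(N·c) + f = 60²/(4 × 0.068) + 60 = 3600/0.272 + 60 ≈ 13295.3 mm ≈ 13.3 m.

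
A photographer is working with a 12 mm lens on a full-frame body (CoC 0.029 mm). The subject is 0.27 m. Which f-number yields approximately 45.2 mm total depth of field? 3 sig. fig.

Write h = H − f = f²/(N·c). The thin-lens limits are Dn = s·h/(h + (s−f)) and Df = s·h/(h − (s−f)), so DoF = Df − Dn = 2·s·(s−f)·h / (h² − (s−f)²).
That is a quadratic in h: DoF·h² − 2·s·(s−f)·h − DoF·(s−f)² = 0 ⇒ h = (s−f)·(s + √(s² + DoF²)) / DoF = 258 × (270 + √(270² + 45.2²)) / 45.2 = 258 × (270 + 273.757) / 45.2 ≈ 3103.7 mm.
Then N = f²/(c·h) = 12² / (0.029 × 3103.7) = 144 / 90.009 ≈ 1.60.

f/1.60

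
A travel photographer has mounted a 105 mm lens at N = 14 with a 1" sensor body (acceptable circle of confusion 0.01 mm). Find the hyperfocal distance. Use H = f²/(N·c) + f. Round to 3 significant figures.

Hyperfocal distance H = f²/(N·c) + f = 105²/(14 × 0.01) + 105 = 11025/0.14 + 105 ≈ 78855.0 mm ≈ 78.9 m.

78.9 m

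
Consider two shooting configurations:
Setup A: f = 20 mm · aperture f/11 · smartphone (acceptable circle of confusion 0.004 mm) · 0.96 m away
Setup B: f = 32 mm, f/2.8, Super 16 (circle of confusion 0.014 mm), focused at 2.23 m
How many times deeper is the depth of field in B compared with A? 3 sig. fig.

1.88

Setup A: H = 20²/(11×0.004) + 20 ≈ 9110.9 mm; DoF = Df − Dn = 1070.71 − 870.04 ≈ 200.67 mm.
Setup B: H = 32²/(2.8×0.014) + 32 ≈ 26154.4 mm; DoF = Df − Dn = 2434.88 − 2056.93 ≈ 377.95 mm.
Ratio = 377.95 / 200.67 ≈ 1.88.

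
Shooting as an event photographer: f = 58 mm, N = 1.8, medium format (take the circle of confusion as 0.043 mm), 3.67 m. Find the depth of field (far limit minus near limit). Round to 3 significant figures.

0.614 m

Hyperfocal distance H = f²/(N·c) + f = 58²/(1.8 × 0.043) + 58 = 3364/0.0774 + 58 ≈ 43520.5 mm ≈ 43.52 m.
Near limit Dn = s·(H − f)/(H + s − 2f) = 3670 × (43520.5 − 58) / (43520.5 + 3670 − 2 × 58) = 3670 × 43462.5 / 47074.5 ≈ 3388.40 mm.
Far limit Df = s·(H − f)/(H − s) = 3670 × (43520.5 − 58) / (43520.5 − 3670) = 3670 × 43462.5 / 39850.5 ≈ 4002.64 mm.
Depth of field = Df − Dn = 4002.64 − 3388.40 ≈ 614.24 mm ≈ 0.614 m.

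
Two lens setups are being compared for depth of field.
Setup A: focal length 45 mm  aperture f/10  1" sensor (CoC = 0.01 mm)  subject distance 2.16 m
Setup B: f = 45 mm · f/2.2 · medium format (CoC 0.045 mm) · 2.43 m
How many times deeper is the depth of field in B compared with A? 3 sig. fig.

Setup A: H = 45²/(10×0.01) + 45 ≈ 20295.0 mm; DoF = Df − Dn = 2411.91 − 1955.73 ≈ 456.18 mm.
Setup B: H = 45²/(2.2×0.045) + 45 ≈ 20499.5 mm; DoF = Df − Dn = 2750.74 − 2176.25 ≈ 574.49 mm.
Ratio = 574.49 / 456.18 ≈ 1.26.

1.26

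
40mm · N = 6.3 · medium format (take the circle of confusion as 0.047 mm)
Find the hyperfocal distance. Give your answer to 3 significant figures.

5.44 m

Hyperfocal distance H = f²/(N·c) + f = 40²/(6.3 × 0.047) + 40 = 1600/0.2961 + 40 ≈ 5443.6 mm ≈ 5.44 m.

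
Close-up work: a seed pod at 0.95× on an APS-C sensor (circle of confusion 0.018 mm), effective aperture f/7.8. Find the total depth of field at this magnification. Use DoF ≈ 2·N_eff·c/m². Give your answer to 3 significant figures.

At magnification m, DoF ≈ 2·N_eff·c/m² = 2 × 7.8 × 0.018 / 0.95² = 0.2808 / 0.9025 ≈ 0.311 mm.

0.311 mm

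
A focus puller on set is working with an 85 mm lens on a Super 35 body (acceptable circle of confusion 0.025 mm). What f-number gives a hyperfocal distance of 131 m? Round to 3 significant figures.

Rearrange H = f²/(N·c) + f for N: N = f² / ((H − f)·c).
N = 85² / ((131000 − 85) × 0.025) = 7225 / 3273 ≈ 2.21.

f/2.21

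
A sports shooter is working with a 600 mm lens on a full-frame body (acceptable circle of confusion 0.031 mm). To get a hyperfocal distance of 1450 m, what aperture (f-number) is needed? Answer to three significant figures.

Rearrange H = f²/(N·c) + f for N: N = f² / ((H − f)·c).
N = 600² / ((1450000 − 600) × 0.031) = 360000 / 44931 ≈ 8.01.

f/8.01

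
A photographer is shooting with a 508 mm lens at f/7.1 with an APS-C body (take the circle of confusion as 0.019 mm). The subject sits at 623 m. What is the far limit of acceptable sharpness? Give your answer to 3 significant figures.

Hyperfocal distance H = f²/(N·c) + f = 508²/(7.1 × 0.019) + 508 = 258064/0.1349 + 508 ≈ 1913510.2 mm ≈ 1914 m.
Far limit Df = s·(H − f)/(H − s) = 623000 × (1913510.2 − 508) / (1913510.2 − 623000) = 623000 × 1913002.2 / 1290510.2 ≈ 923511 mm ≈ 924 m.

924 m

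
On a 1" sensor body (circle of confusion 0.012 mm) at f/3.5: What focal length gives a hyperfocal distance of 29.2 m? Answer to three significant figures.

From H = f²/(N·c) + f, with f ≪ H: f ≈ √(H·N·c) = √(29200 × 3.5 × 0.012) = √1226.4 ≈ 35.02 mm.
The +f correction barely moves this — solving exactly, f² + N·c·f − N·c·H = 0 ⇒ f = (−N·c + √((N·c)² + 4·N·c·H))/2 = (−0.042 + √4905.6)/2 ≈ 34.999 mm, so f ≈ 35.0 mm.

35.0 mm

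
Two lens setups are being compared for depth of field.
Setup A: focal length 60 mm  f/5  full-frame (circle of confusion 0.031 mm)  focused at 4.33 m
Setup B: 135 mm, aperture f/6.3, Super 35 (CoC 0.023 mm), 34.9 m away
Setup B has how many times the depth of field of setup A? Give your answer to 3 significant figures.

Setup A: H = 60²/(5×0.031) + 60 ≈ 23285.8 mm; DoF = Df − Dn = 5305.4 − 3657.6 ≈ 1647.8 mm.
Setup B: H = 135²/(6.3×0.023) + 135 ≈ 125911.4 mm; DoF = Df − Dn = 48231 − 27342 ≈ 20889 mm.
Ratio = 20889 / 1647.8 ≈ 12.7.

12.7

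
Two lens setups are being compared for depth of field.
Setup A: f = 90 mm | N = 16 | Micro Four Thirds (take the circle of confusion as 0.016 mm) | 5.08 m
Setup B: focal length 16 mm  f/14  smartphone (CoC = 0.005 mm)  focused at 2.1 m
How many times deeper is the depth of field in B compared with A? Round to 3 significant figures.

2.16

Setup A: H = 90²/(16×0.016) + 90 ≈ 31730.6 mm; DoF = Df − Dn = 6031.2 − 4388.0 ≈ 1643.2 mm.
Setup B: H = 16²/(14×0.005) + 16 ≈ 3673.1 mm; DoF = Df − Dn = 4881.9 − 1337.7 ≈ 3544.2 mm.
Ratio = 3544.2 / 1643.2 ≈ 2.16.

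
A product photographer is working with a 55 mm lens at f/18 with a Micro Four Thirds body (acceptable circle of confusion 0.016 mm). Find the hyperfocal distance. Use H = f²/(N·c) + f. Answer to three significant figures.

10.6 m

Hyperfocal distance H = f²/(N·c) + f = 55²/(18 × 0.016) + 55 = 3025/0.288 + 55 ≈ 10558.5 mm ≈ 10.6 m.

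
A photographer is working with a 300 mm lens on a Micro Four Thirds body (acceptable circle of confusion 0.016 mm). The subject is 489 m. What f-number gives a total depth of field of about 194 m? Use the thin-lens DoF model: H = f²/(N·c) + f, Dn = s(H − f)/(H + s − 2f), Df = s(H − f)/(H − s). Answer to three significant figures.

f/2.20

Write h = H − f = f²/(N·c). The thin-lens limits are Dn = s·h/(h + (s−f)) and Df = s·h/(h − (s−f)), so DoF = Df − Dn = 2·s·(s−f)·h / (h² − (s−f)²).
That is a quadratic in h: DoF·h² − 2·s·(s−f)·h − DoF·(s−f)² = 0 ⇒ h = (s−f)·(s + √(s² + DoF²)) / DoF = 488700 × (489000 + √(489000² + 194000²)) / 194000 = 488700 × (489000 + 526077) / 194000 ≈ 2557052 mm.
Then N = f²/(c·h) = 300² / (0.016 × 2557052) = 90000 / 40913 ≈ 2.20.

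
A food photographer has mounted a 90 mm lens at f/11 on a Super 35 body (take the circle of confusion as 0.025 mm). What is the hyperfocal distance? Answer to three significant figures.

Hyperfocal distance H = f²/(N·c) + f = 90²/(11 × 0.025) + 90 = 8100/0.275 + 90 ≈ 29544.5 mm ≈ 29.5 m.

29.5 m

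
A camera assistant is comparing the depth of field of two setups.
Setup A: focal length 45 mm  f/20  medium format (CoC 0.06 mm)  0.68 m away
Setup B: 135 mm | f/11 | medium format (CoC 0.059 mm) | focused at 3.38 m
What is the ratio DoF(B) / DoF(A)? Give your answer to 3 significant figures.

1.33

Setup A: H = 45²/(20×0.06) + 45 ≈ 1732.5 mm; DoF = Df − Dn = 1090.26 − 494.08 ≈ 596.18 mm.
Setup B: H = 135²/(11×0.059) + 135 ≈ 28216.7 mm; DoF = Df − Dn = 3821.61 − 3029.88 ≈ 791.73 mm.
Ratio = 791.73 / 596.18 ≈ 1.33.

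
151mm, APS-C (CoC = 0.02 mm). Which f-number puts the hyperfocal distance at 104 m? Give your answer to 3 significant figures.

Rearrange H = f²/(N·c) + f for N: N = f² / ((H − f)·c).
N = 151² / ((104000 − 151) × 0.02) = 22801 / 2077 ≈ 11.

f/11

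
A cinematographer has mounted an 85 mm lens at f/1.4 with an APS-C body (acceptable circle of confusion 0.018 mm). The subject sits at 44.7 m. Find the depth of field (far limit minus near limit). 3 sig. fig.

14.3 m

Hyperfocal distance H = f²/(N·c) + f = 85²/(1.4 × 0.018) + 85 = 7225/0.0252 + 85 ≈ 286791.3 mm ≈ 286.8 m.
Near limit Dn = s·(H − f)/(H + s − 2f) = 44700 × (286791.3 − 85) / (286791.3 + 44700 − 2 × 85) = 44700 × 286706.3 / 331321.3 ≈ 38681 mm.
Far limit Df = s·(H − f)/(H − s) = 44700 × (286791.3 − 85) / (286791.3 − 44700) = 44700 × 286706.3 / 242091.3 ≈ 52938 mm.
Depth of field = Df − Dn = 52938 − 38681 ≈ 14257 mm ≈ 14.3 m.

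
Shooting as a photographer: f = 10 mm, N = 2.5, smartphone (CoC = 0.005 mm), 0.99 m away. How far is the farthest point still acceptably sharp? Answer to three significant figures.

Hyperfocal distance H = f²/(N·c) + f = 10²/(2.5 × 0.005) + 10 = 100/0.0125 + 10 ≈ 8010.0 mm ≈ 8.010 m.
Far limit Df = s·(H − f)/(H − s) = 990 × (8010.0 − 10) / (8010.0 − 990) = 990 × 8000.0 / 7020.0 ≈ 1128.2 mm ≈ 1.13 m.

1.13 m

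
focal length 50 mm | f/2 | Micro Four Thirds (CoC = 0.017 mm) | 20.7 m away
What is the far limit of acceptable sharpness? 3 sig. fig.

28.8 m

Hyperfocal distance H = f²/(N·c) + f = 50²/(2 × 0.017) + 50 = 2500/0.034 + 50 ≈ 73579.4 mm ≈ 73.58 m.
Far limit Df = s·(H − f)/(H − s) = 20700 × (73579.4 − 50) / (73579.4 − 20700) = 20700 × 73529.4 / 52879.4 ≈ 28784 mm ≈ 28.8 m.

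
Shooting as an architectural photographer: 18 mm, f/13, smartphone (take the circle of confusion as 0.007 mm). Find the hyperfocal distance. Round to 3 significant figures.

Hyperfocal distance H = f²/(N·c) + f = 18²/(13 × 0.007) + 18 = 324/0.091 + 18 ≈ 3578.4 mm ≈ 3.58 m.

3.58 m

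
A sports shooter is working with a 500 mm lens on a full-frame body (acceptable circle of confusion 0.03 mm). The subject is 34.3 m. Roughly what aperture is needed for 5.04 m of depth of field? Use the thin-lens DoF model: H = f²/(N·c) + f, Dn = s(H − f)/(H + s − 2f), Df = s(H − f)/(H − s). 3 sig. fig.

Write h = H − f = f²/(N·c). The thin-lens limits are Dn = s·h/(h + (s−f)) and Df = s·h/(h − (s−f)), so DoF = Df − Dn = 2·s·(s−f)·h / (h² − (s−f)²).
That is a quadratic in h: DoF·h² − 2·s·(s−f)·h − DoF·(s−f)² = 0 ⇒ h = (s−f)·(s + √(s² + DoF²)) / DoF = 33800 × (34300 + √(34300² + 5040²)) / 5040 = 33800 × (34300 + 34668.3) / 5040 ≈ 462526 mm.
Then N = f²/(c·h) = 500² / (0.03 × 462526) = 250000 / 13876 ≈ 18.

f/18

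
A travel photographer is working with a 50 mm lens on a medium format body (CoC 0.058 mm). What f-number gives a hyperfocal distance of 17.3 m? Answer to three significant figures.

Rearrange H = f²/(N·c) + f for N: N = f² / ((H − f)·c).
N = 50² / ((17300 − 50) × 0.058) = 2500 / 1000 ≈ 2.50.

f/2.50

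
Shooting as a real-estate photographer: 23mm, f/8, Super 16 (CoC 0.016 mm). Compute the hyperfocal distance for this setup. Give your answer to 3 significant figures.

4.16 m

Hyperfocal distance H = f²/(N·c) + f = 23²/(8 × 0.016) + 23 = 529/0.128 + 23 ≈ 4155.8 mm ≈ 4.16 m.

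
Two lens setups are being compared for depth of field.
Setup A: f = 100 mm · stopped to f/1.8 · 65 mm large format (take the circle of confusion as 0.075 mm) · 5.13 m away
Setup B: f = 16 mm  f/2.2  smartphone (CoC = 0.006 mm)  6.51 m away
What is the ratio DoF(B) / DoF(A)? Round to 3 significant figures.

Setup A: H = 100²/(1.8×0.075) + 100 ≈ 74174.1 mm; DoF = Df − Dn = 5503.73 − 4803.80 ≈ 699.93 mm.
Setup B: H = 16²/(2.2×0.006) + 16 ≈ 19409.9 mm; DoF = Df − Dn = 9787.2 − 4877.0 ≈ 4910.2 mm.
Ratio = 4910.2 / 699.93 ≈ 7.02.

7.02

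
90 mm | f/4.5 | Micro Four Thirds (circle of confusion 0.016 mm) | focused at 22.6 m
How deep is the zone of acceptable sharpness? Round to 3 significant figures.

9.42 m

Hyperfocal distance H = f²/(N·c) + f = 90²/(4.5 × 0.016) + 90 = 8100/0.072 + 90 ≈ 112590.0 mm ≈ 112.6 m.
Near limit Dn = s·(H − f)/(H + s − 2f) = 22600 × (112590.0 − 90) / (112590.0 + 22600 − 2 × 90) = 22600 × 112500.0 / 135010.0 ≈ 18831.9 mm.
Far limit Df = s·(H − f)/(H − s) = 22600 × (112590.0 − 90) / (112590.0 − 22600) = 22600 × 112500.0 / 89990.0 ≈ 28253.1 mm.
Depth of field = Df − Dn = 28253.1 − 18831.9 ≈ 9421.2 mm ≈ 9.42 m.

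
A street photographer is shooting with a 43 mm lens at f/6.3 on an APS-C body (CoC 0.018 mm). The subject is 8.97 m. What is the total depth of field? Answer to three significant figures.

14.0 m

Hyperfocal distance H = f²/(N·c) + f = 43²/(6.3 × 0.018) + 43 = 1849/0.1134 + 43 ≈ 16348.1 mm ≈ 16.35 m.
Near limit Dn = s·(H − f)/(H + s − 2f) = 8970 × (16348.1 − 43) / (16348.1 + 8970 − 2 × 43) = 8970 × 16305.1 / 25232.1 ≈ 5796 mm.
Far limit Df = s·(H − f)/(H − s) = 8970 × (16348.1 − 43) / (16348.1 − 8970) = 8970 × 16305.1 / 7378.1 ≈ 19823 mm.
Depth of field = Df − Dn = 19823 − 5796 ≈ 14027 mm ≈ 14.0 m.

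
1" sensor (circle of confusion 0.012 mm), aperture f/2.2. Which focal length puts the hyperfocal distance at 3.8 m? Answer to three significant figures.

From H = f²/(N·c) + f, with f ≪ H: f ≈ √(H·N·c) = √(3800 × 2.2 × 0.012) = √100.32 ≈ 10.02 mm.
The +f correction barely moves this — solving exactly, f² + N·c·f − N·c·H = 0 ⇒ f = (−N·c + √((N·c)² + 4·N·c·H))/2 = (−0.0264 + √401.28)/2 ≈ 10.003 mm, so f ≈ 10.0 mm.

10.0 mm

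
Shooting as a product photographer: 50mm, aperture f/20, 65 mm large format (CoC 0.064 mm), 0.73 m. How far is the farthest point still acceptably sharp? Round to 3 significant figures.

1.12 m

Hyperfocal distance H = f²/(N·c) + f = 50²/(20 × 0.064) + 50 = 2500/1.28 + 50 ≈ 2003.1 mm ≈ 2.003 m.
Far limit Df = s·(H − f)/(H − s) = 730 × (2003.1 − 50) / (2003.1 − 730) = 730 × 1953.1 / 1273.1 ≈ 1119.9 mm ≈ 1.12 m.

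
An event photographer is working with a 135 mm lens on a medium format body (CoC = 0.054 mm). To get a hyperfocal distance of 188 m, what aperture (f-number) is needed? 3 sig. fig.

Rearrange H = f²/(N·c) + f for N: N = f² / ((H − f)·c).
N = 135² / ((188000 − 135) × 0.054) = 18225 / 10145 ≈ 1.80.

f/1.80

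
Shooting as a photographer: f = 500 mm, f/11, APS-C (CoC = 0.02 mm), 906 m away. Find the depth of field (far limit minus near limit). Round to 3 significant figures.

3960 m

Hyperfocal distance H = f²/(N·c) + f = 500²/(11 × 0.02) + 500 = 250000/0.22 + 500 ≈ 1136863.6 mm ≈ 1137 m.
Near limit Dn = s·(H − f)/(H + s − 2f) = 906000 × (1136863.6 − 500) / (1136863.6 + 906000 − 2 × 500) = 906000 × 1136363.6 / 2041863.6 ≈ 504219 mm.
Far limit Df = s·(H − f)/(H − s) = 906000 × (1136863.6 − 500) / (1136863.6 − 906000) = 906000 × 1136363.6 / 230863.6 ≈ 4459539 mm.
Depth of field = Df − Dn = 4459539 − 504219 ≈ 3955320 mm ≈ 3960 m.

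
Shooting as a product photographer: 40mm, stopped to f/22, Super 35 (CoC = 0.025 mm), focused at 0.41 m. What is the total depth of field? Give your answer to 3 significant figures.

Hyperfocal distance H = f²/(N·c) + f = 40²/(22 × 0.025) + 40 = 1600/0.55 + 40 ≈ 2949.1 mm ≈ 2.949 m.
Near limit Dn = s·(H − f)/(H + s − 2f) = 410 × (2949.1 − 40) / (2949.1 + 410 − 2 × 40) = 410 × 2909.1 / 3279.1 ≈ 363.74 mm.
Far limit Df = s·(H − f)/(H − s) = 410 × (2949.1 − 40) / (2949.1 − 410) = 410 × 2909.1 / 2539.1 ≈ 469.75 mm.
Depth of field = Df − Dn = 469.75 − 363.74 ≈ 106.01 mm.

106 mm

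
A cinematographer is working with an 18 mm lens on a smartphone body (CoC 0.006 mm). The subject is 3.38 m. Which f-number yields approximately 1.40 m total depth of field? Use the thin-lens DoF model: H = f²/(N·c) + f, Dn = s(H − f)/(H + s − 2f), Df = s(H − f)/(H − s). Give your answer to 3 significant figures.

Write h = H − f = f²/(N·c). The thin-lens limits are Dn = s·h/(h + (s−f)) and Df = s·h/(h − (s−f)), so DoF = Df − Dn = 2·s·(s−f)·h / (h² − (s−f)²).
That is a quadratic in h: DoF·h² − 2·s·(s−f)·h − DoF·(s−f)² = 0 ⇒ h = (s−f)·(s + √(s² + DoF²)) / DoF = 3362 × (3380 + √(3380² + 1400²)) / 1400 = 3362 × (3380 + 3658.47) / 1400 ≈ 16902 mm.
Then N = f²/(c·h) = 18² / (0.006 × 16902) = 324 / 101.41 ≈ 3.19.

f/3.19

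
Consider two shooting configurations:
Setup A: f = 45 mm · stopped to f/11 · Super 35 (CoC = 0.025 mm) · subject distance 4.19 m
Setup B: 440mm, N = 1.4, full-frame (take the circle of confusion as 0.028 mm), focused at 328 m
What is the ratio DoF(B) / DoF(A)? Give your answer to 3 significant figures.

6.33

Setup A: H = 45²/(11×0.025) + 45 ≈ 7408.6 mm; DoF = Df − Dn = 9585.9 − 2680.9 ≈ 6905.0 mm.
Setup B: H = 440²/(1.4×0.028) + 440 ≈ 4939215.5 mm; DoF = Df − Dn = 351300 − 307599 ≈ 43701 mm.
Ratio = 43701 / 6905.0 ≈ 6.33.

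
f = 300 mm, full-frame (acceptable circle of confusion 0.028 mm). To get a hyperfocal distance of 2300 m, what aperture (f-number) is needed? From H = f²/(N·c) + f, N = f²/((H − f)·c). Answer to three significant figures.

f/1.40

Rearrange H = f²/(N·c) + f for N: N = f² / ((H − f)·c).
N = 300² / ((2300000 − 300) × 0.028) = 90000 / 64392 ≈ 1.40.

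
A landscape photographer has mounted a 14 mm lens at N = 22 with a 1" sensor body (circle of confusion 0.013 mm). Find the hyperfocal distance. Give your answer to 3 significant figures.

0.699 m

Hyperfocal distance H = f²/(N·c) + f = 14²/(22 × 0.013) + 14 = 196/0.286 + 14 ≈ 699.3 mm ≈ 0.699 m.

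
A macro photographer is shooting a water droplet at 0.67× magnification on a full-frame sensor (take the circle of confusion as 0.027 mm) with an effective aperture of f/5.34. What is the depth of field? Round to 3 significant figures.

At magnification m, DoF ≈ 2·N_eff·c/m² = 2 × 5.34 × 0.027 / 0.67² = 0.2884 / 0.4489 ≈ 0.642 mm.

0.642 mm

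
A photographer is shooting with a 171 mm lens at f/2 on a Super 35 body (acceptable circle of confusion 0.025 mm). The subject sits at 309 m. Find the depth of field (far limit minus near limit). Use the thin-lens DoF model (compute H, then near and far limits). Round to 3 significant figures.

Hyperfocal distance H = f²/(N·c) + f = 171²/(2 × 0.025) + 171 = 29241/0.05 + 171 ≈ 584991.0 mm ≈ 585.0 m.
Near limit Dn = s·(H − f)/(H + s − 2f) = 309000 × (584991.0 − 171) / (584991.0 + 309000 − 2 × 171) = 309000 × 584820.0 / 893649.0 ≈ 202215 mm.
Far limit Df = s·(H − f)/(H − s) = 309000 × (584991.0 − 171) / (584991.0 − 309000) = 309000 × 584820.0 / 275991.0 ≈ 654765 mm.
Depth of field = Df − Dn = 654765 − 202215 ≈ 452550 mm ≈ 453 m.

453 m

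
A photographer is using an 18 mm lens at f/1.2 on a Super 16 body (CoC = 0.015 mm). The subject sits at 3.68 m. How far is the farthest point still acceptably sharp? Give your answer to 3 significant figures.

4.62 m

Hyperfocal distance H = f²/(N·c) + f = 18²/(1.2 × 0.015) + 18 = 324/0.018 + 18 ≈ 18018.0 mm ≈ 18.02 m.
Far limit Df = s·(H − f)/(H − s) = 3680 × (18018.0 − 18) / (18018.0 − 3680) = 3680 × 18000.0 / 14338.0 ≈ 4619.9 mm ≈ 4.62 m.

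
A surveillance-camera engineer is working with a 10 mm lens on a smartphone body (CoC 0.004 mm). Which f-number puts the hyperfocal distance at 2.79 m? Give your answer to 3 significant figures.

Rearrange H = f²/(N·c) + f for N: N = f² / ((H − f)·c).
N = 10² / ((2790 − 10) × 0.004) = 100 / 11.12 ≈ 8.99.

f/8.99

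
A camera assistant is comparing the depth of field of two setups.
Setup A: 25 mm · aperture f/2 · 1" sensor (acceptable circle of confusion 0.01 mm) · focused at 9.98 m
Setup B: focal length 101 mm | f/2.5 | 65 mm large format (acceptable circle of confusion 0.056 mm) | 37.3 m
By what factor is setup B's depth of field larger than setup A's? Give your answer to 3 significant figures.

7.28

Setup A: H = 25²/(2×0.01) + 25 ≈ 31275.0 mm; DoF = Df − Dn = 14645.5 − 7568.9 ≈ 7076.6 mm.
Setup B: H = 101²/(2.5×0.056) + 101 ≈ 72965.3 mm; DoF = Df − Dn = 76204 − 24693 ≈ 51511 mm.
Ratio = 51511 / 7076.6 ≈ 7.28.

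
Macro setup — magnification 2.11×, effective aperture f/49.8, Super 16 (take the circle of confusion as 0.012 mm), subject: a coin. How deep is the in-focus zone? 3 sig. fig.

At magnification m, DoF ≈ 2·N_eff·c/m² = 2 × 49.8 × 0.012 / 2.11² = 1.195 / 4.452 ≈ 0.268 mm.

0.268 mm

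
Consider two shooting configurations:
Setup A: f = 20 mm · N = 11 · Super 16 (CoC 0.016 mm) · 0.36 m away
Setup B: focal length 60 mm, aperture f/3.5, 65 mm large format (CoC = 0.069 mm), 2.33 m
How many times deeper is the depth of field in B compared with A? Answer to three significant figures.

Setup A: H = 20²/(11×0.016) + 20 ≈ 2292.7 mm; DoF = Df − Dn = 423.33 − 313.15 ≈ 110.18 mm.
Setup B: H = 60²/(3.5×0.069) + 60 ≈ 14966.8 mm; DoF = Df − Dn = 2748.55 − 2022.08 ≈ 726.47 mm.
Ratio = 726.47 / 110.18 ≈ 6.59.

6.59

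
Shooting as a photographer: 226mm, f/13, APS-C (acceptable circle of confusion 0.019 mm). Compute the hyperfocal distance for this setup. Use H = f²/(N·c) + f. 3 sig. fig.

207 m

Hyperfocal distance H = f²/(N·c) + f = 226²/(13 × 0.019) + 226 = 51076/0.247 + 226 ≈ 207011.4 mm ≈ 207 m.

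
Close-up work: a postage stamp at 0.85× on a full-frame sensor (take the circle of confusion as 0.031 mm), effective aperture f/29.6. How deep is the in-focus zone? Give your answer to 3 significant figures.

2.54 mm

At magnification m, DoF ≈ 2·N_eff·c/m² = 2 × 29.6 × 0.031 / 0.85² = 1.835 / 0.7225 ≈ 2.54 mm.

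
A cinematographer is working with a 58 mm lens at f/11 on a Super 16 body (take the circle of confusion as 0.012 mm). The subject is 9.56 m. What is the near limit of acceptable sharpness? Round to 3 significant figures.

6.96 m

Hyperfocal distance H = f²/(N·c) + f = 58²/(11 × 0.012) + 58 = 3364/0.132 + 58 ≈ 25542.8 mm ≈ 25.54 m.
Near limit Dn = s·(H − f)/(H + s − 2f) = 9560 × (25542.8 − 58) / (25542.8 + 9560 − 2 × 58) = 9560 × 25484.8 / 34986.8 ≈ 6963.6 mm ≈ 6.96 m.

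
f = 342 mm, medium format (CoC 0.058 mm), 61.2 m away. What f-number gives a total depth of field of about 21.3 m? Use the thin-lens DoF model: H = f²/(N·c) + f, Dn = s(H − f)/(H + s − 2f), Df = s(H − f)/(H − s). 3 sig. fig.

f/5.60

Write h = H − f = f²/(N·c). The thin-lens limits are Dn = s·h/(h + (s−f)) and Df = s·h/(h − (s−f)), so DoF = Df − Dn = 2·s·(s−f)·h / (h² − (s−f)²).
That is a quadratic in h: DoF·h² − 2·s·(s−f)·h − DoF·(s−f)² = 0 ⇒ h = (s−f)·(s + √(s² + DoF²)) / DoF = 60858 × (61200 + √(61200² + 21300²)) / 21300 = 60858 × (61200 + 64800.7) / 21300 ≈ 360007 mm.
Then N = f²/(c·h) = 342² / (0.058 × 360007) = 116964 / 20880 ≈ 5.60.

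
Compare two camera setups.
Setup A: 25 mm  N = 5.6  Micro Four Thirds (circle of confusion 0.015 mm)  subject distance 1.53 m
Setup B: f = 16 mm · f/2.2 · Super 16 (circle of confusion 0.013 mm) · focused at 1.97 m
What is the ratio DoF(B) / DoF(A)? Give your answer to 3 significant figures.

1.40

Setup A: H = 25²/(5.6×0.015) + 25 ≈ 7465.5 mm; DoF = Df − Dn = 1917.95 − 1272.59 ≈ 645.36 mm.
Setup B: H = 16²/(2.2×0.013) + 16 ≈ 8967.0 mm; DoF = Df − Dn = 2520.14 − 1617.01 ≈ 903.13 mm.
Ratio = 903.13 / 645.36 ≈ 1.40.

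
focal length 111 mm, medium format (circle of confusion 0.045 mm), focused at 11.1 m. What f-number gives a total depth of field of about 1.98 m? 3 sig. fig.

Write h = H − f = f²/(N·c). The thin-lens limits are Dn = s·h/(h + (s−f)) and Df = s·h/(h − (s−f)), so DoF = Df − Dn = 2·s·(s−f)·h / (h² − (s−f)²).
That is a quadratic in h: DoF·h² − 2·s·(s−f)·h − DoF·(s−f)² = 0 ⇒ h = (s−f)·(s + √(s² + DoF²)) / DoF = 10989 × (11100 + √(11100² + 1980²)) / 1980 = 10989 × (11100 + 11275.2) / 1980 ≈ 124182 mm.
Then N = f²/(c·h) = 111² / (0.045 × 124182) = 12321 / 5588.2 ≈ 2.20.

f/2.20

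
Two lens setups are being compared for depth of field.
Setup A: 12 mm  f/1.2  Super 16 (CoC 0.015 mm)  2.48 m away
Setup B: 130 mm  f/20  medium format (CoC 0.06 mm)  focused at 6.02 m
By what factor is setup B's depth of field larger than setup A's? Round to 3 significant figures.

Setup A: H = 12²/(1.2×0.015) + 12 ≈ 8012.0 mm; DoF = Df − Dn = 3586.4 − 1895.3 ≈ 1691.1 mm.
Setup B: H = 130²/(20×0.06) + 130 ≈ 14213.3 mm; DoF = Df − Dn = 10347.6 − 4244.7 ≈ 6102.9 mm.
Ratio = 6102.9 / 1691.1 ≈ 3.61.

3.61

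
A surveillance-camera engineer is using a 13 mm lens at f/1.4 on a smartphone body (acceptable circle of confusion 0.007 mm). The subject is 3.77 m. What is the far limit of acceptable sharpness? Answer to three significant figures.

4.82 m

Hyperfocal distance H = f²/(N·c) + f = 13²/(1.4 × 0.007) + 13 = 169/0.0098 + 13 ≈ 17257.9 mm ≈ 17.26 m.
Far limit Df = s·(H − f)/(H − s) = 3770 × (17257.9 − 13) / (17257.9 − 3770) = 3770 × 17244.9 / 13487.9 ≈ 4820.1 mm ≈ 4.82 m.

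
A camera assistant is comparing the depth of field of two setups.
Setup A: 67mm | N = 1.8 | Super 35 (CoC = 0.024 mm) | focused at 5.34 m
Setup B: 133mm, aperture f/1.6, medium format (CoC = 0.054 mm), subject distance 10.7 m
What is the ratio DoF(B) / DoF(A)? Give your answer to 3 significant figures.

Setup A: H = 67²/(1.8×0.024) + 67 ≈ 103979.0 mm; DoF = Df − Dn = 5625.46 − 5082.11 ≈ 543.35 mm.
Setup B: H = 133²/(1.6×0.054) + 133 ≈ 204866.8 mm; DoF = Df − Dn = 11282.3 − 10174.8 ≈ 1107.5 mm.
Ratio = 1107.5 / 543.35 ≈ 2.04.

2.04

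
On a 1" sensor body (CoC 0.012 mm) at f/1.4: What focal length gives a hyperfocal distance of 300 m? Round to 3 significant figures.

71.0 mm

From H = f²/(N·c) + f, with f ≪ H: f ≈ √(H·N·c) = √(300000 × 1.4 × 0.012) = √5040.0 ≈ 70.99 mm.
The +f correction barely moves this — solving exactly, f² + N·c·f − N·c·H = 0 ⇒ f = (−N·c + √((N·c)² + 4·N·c·H))/2 = (−0.0168 + √20160)/2 ≈ 70.985 mm, so f ≈ 71.0 mm.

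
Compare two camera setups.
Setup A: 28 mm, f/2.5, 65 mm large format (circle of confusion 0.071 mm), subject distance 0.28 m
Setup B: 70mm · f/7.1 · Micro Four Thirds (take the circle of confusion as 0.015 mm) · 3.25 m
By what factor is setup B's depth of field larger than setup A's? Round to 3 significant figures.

Setup A: H = 28²/(2.5×0.071) + 28 ≈ 4444.9 mm; DoF = Df − Dn = 296.942 − 264.887 ≈ 32.055 mm.
Setup B: H = 70²/(7.1×0.015) + 70 ≈ 46079.4 mm; DoF = Df − Dn = 3491.31 − 3039.89 ≈ 451.42 mm.
Ratio = 451.42 / 32.055 ≈ 14.1.

14.1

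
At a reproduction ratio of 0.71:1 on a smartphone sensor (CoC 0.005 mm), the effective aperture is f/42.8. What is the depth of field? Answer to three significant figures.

0.849 mm

At magnification m, DoF ≈ 2·N_eff·c/m² = 2 × 42.8 × 0.005 / 0.71² = 0.428 / 0.5041 ≈ 0.849 mm.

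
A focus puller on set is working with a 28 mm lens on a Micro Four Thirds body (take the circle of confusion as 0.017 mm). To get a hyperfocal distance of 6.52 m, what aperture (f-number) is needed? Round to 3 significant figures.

Rearrange H = f²/(N·c) + f for N: N = f² / ((H − f)·c).
N = 28² / ((6520 − 28) × 0.017) = 784 / 110.4 ≈ 7.10.

f/7.10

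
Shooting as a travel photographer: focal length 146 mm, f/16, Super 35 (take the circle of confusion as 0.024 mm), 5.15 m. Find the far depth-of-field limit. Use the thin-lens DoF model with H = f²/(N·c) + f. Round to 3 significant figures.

Hyperfocal distance H = f²/(N·c) + f = 146²/(16 × 0.024) + 146 = 21316/0.384 + 146 ≈ 55656.4 mm ≈ 55.66 m.
Far limit Df = s·(H − f)/(H − s) = 5150 × (55656.4 − 146) / (55656.4 − 5150) = 5150 × 55510.4 / 50506.4 ≈ 5660.2 mm ≈ 5.66 m.

5.66 m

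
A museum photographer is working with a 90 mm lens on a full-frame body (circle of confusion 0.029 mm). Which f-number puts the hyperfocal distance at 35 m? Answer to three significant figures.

f/8

Rearrange H = f²/(N·c) + f for N: N = f² / ((H − f)·c).
N = 90² / ((35000 − 90) × 0.029) = 8100 / 1012 ≈ 8.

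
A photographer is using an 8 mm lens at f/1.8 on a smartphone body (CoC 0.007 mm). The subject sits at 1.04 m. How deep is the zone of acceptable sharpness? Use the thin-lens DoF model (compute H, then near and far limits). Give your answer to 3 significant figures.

Hyperfocal distance H = f²/(N·c) + f = 8²/(1.8 × 0.007) + 8 = 64/0.0126 + 8 ≈ 5087.4 mm ≈ 5.087 m.
Near limit Dn = s·(H − f)/(H + s − 2f) = 1040 × (5087.4 − 8) / (5087.4 + 1040 − 2 × 8) = 1040 × 5079.4 / 6111.4 ≈ 864.38 mm.
Far limit Df = s·(H − f)/(H − s) = 1040 × (5087.4 − 8) / (5087.4 − 1040) = 1040 × 5079.4 / 4047.4 ≈ 1305.18 mm.
Depth of field = Df − Dn = 1305.18 − 864.38 ≈ 440.80 mm.

441 mm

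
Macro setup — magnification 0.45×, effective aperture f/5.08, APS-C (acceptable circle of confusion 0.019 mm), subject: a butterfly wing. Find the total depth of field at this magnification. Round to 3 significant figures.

0.953 mm

At magnification m, DoF ≈ 2·N_eff·c/m² = 2 × 5.08 × 0.019 / 0.45² = 0.193 / 0.2025 ≈ 0.953 mm.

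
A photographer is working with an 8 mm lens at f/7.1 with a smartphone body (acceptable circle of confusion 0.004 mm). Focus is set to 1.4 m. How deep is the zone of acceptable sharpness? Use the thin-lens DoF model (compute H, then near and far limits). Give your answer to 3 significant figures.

2.80 m

Hyperfocal distance H = f²/(N·c) + f = 8²/(7.1 × 0.004) + 8 = 64/0.0284 + 8 ≈ 2261.5 mm ≈ 2.262 m.
Near limit Dn = s·(H − f)/(H + s − 2f) = 1400 × (2261.5 − 8) / (2261.5 + 1400 − 2 × 8) = 1400 × 2253.5 / 3645.5 ≈ 865.4 mm.
Far limit Df = s·(H − f)/(H − s) = 1400 × (2261.5 − 8) / (2261.5 − 1400) = 1400 × 2253.5 / 861.5 ≈ 3662.0 mm.
Depth of field = Df − Dn = 3662.0 − 865.4 ≈ 2796.6 mm ≈ 2.80 m.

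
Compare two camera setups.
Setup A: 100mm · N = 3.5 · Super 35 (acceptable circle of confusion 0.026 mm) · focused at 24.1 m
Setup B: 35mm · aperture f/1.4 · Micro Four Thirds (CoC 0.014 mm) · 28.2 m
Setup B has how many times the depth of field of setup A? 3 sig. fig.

Setup A: H = 100²/(3.5×0.026) + 100 ≈ 109990.1 mm; DoF = Df − Dn = 30834 − 19780 ≈ 11054 mm.
Setup B: H = 35²/(1.4×0.014) + 35 ≈ 62535.0 mm; DoF = Df − Dn = 51332 − 19440 ≈ 31892 mm.
Ratio = 31892 / 11054 ≈ 2.89.

2.89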